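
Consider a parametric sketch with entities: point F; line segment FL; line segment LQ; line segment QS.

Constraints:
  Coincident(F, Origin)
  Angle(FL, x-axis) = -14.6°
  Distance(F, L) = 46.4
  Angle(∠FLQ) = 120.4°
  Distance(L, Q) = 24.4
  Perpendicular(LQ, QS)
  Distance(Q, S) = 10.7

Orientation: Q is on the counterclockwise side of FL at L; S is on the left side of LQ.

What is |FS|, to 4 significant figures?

56.14

∠FLQ = 120.4°, so LQ runs at -14.6° + (180° − 120.4°) = 45.00° from the x-axis; with |LQ| = 24.4, Q = L + 24.4·(cos 45.00°, sin 45.00°) = (62.16, 5.557). LQ is perpendicular to QS; with |QS| = 10.7 on the left of LQ, S = Q + 10.7·(-0.7071, 0.7071) = (54.59, 13.12). Then |FS| = |S − F| = 56.14.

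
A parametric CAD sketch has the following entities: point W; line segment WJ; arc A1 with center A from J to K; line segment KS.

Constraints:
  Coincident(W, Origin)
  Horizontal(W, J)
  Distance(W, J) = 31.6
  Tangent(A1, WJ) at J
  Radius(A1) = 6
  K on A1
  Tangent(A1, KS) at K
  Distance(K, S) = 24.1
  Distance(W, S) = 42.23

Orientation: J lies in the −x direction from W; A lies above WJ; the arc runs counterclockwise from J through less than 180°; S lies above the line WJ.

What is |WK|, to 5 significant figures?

26.552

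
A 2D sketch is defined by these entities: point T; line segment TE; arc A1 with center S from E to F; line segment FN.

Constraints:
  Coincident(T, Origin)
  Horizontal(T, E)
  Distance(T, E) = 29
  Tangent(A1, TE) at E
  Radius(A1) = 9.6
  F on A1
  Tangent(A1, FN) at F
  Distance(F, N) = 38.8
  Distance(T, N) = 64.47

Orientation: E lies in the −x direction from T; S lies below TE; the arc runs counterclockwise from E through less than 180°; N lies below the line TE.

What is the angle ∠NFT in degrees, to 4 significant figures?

111.3°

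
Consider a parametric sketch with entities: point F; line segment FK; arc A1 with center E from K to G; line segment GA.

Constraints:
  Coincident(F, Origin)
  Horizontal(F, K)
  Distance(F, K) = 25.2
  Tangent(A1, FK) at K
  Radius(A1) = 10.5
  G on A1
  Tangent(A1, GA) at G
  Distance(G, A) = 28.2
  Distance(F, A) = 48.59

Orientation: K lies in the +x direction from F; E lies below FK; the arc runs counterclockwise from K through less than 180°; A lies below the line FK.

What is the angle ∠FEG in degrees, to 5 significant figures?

46.034°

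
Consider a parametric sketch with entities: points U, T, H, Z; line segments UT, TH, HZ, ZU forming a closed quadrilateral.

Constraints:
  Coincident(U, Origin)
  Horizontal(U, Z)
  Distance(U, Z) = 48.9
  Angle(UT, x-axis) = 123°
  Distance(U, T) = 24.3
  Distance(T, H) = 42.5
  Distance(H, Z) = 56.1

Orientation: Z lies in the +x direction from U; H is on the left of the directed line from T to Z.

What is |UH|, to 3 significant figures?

51.5

U is at the origin; UZ is horizontal with |UZ| = 48.9 and Z in +x, so Z = (48.9, 0). UT runs at 123.0° with |UT| = 24.3, so T = (-13.2, 20.4). H is determined by |TH| = 42.5 and |HZ| = 56.1 together: it lies at the intersection of circle(T, 42.5) and circle(Z, 56.1). With |TZ| = 65.4, the foot of the radical line on TZ is 22.4 from T and the perpendicular offset is √(42.5² − 22.4²) = 36.1. Taking the left-of-TZ solution: H = (19.3, 47.7).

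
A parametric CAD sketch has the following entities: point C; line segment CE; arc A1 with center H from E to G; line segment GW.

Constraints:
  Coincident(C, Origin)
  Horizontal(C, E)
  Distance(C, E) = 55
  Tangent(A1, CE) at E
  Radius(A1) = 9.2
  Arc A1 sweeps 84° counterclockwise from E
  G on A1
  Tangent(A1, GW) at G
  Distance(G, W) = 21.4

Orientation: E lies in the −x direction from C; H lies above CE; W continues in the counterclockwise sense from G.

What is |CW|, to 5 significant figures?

52.665

C is at the origin; C and E share the same y with |CE| = 55.0 and E on the −x side, so E = (-55.000, 0.0000). A1 meets CE tangentially, so HE is at right angles to CE, so H = E + (0, 9.2) = (-55.000, 9.2000). On A1, E sits at bearing -90° from H; an 84° counterclockwise sweep puts G at bearing -6°, so G = H + 9.2·(cos -6°, sin -6°) = (-45.850, 8.2383). Since A1 is tangent to GW there, HG ⟂ GW, so GW runs along (−sin -6°, cos -6°); with |GW| = 21.4, W = (-43.613, 29.521). Then |CW| = |W − C| = 52.665.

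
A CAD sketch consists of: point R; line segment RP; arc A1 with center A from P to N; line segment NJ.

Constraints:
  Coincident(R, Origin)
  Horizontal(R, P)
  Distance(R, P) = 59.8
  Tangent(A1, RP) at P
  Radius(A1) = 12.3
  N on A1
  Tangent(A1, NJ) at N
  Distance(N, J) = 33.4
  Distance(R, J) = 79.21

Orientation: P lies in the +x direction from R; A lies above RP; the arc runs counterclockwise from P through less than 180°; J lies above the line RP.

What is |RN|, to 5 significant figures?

73.337

R is at the origin; RP is horizontal with |RP| = 59.8 and P on the +x side, so P = (59.800, 0.0000). The tangent condition forces AP to be normal to RP, so A = P + (0, 12.3) = (59.800, 12.300). Since AN ⟂ NJ (tangency), |AJ| = √(12.3² + 33.4²) = 35.593 regardless of where N sits on A1. So J lies on both circle(R, 79.21) and circle(A, 35.593); the above-RP intersection is J = (63.216, 47.729). N is the foot of the tangent from J: N = (71.697, 15.423).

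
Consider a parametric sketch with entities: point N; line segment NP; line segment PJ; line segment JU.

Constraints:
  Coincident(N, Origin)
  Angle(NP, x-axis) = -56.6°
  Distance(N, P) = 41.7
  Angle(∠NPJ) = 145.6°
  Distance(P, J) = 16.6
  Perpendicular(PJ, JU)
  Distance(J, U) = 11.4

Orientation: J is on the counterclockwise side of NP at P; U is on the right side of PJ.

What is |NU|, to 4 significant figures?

61.84

∠NPJ = 145.6°, so PJ runs at -56.6° + (180° − 145.6°) = -22.20° from the x-axis; with |PJ| = 16.6, J = P + 16.6·(cos -22.20°, sin -22.20°) = (38.32, -41.09). The perpendicularity gives JU at right angles to PJ; with |JU| = 11.4 on the right of PJ, U = J + 11.4·(-0.3778, -0.9259) = (34.02, -51.64). Then |NU| = |U − N| = 61.84.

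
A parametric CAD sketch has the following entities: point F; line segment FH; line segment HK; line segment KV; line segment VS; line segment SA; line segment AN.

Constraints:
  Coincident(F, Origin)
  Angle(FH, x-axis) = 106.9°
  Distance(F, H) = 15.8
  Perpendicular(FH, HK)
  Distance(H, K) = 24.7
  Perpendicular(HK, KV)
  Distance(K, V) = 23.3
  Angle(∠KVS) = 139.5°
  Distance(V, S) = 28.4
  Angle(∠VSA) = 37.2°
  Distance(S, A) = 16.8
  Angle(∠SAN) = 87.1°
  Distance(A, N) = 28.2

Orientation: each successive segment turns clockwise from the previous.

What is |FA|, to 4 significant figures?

14.28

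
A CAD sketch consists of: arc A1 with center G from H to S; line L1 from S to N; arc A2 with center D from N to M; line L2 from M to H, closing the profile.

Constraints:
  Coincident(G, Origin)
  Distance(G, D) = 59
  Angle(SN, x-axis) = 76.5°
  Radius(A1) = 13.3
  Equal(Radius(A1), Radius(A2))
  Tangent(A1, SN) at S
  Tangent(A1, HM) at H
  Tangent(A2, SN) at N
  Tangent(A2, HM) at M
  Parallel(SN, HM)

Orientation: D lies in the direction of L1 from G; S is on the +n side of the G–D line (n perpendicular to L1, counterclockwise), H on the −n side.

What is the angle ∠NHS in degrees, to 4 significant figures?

65.73°

The slot axis is L1's direction at 76.5°, so u = (cos 76.5°, sin 76.5°) = (0.2334, 0.9724) and n = (−sin 76.5°, cos 76.5°) = (-0.9724, 0.2334). G is at the origin and D lies 59.0 along u from G, so D = 59.0·u = (13.77, 57.37). Tangency of A1 to both parallel lines with radius 13.3 puts S and H at G ± 13.3·n: S = (-12.93, 3.105), H = (12.93, -3.105). Equal radii place N and M the same way about D: N = D + 13.3·n = (0.8408, 60.47), M = D − 13.3·n = (26.71, 54.27). Then cos ∠NHS = HN·HS / (|HN||HS|), giving 65.73°.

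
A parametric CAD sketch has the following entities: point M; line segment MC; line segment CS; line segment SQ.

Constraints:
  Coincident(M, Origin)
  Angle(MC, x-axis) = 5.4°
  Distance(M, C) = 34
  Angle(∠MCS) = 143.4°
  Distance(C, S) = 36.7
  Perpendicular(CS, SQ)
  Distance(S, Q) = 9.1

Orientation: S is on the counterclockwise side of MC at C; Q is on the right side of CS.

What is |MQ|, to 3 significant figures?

70.4

M is at the origin; MC runs at 5.4° with length 34.0, so C = 34.0·(cos 5.4°, sin 5.4°) = (33.8, 3.20). ∠MCS = 143.4°, so CS runs at 5.4° + (180° − 143.4°) = 42.0° from the x-axis; with |CS| = 36.7, S = C + 36.7·(cos 42.0°, sin 42.0°) = (61.1, 27.8). CS ⟂ SQ; with |SQ| = 9.1 on the right of CS, Q = S + 9.1·(0.669, -0.743) = (67.2, 21.0). Then |MQ| = |Q − M| = 70.4.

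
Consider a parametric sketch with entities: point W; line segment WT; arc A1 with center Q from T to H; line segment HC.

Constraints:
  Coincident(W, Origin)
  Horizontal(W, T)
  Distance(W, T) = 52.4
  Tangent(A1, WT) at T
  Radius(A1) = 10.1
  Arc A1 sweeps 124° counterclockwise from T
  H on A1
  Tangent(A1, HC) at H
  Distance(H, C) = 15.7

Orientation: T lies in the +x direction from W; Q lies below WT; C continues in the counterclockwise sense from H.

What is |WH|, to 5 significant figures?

46.758

W is at the origin; WT is horizontal with |WT| = 52.4 and T on the +x side, so T = (52.400, 0.0000). A1 meets WT tangentially, so QT is at right angles to WT, so Q = T + (0, -10.1) = (52.400, -10.100). On A1, T sits at bearing 90° from Q; a 124° counterclockwise sweep puts H at bearing 214°, so H = Q + 10.1·(cos 214°, sin 214°) = (44.027, -15.748). Then |WH| = |H − W| = 46.758.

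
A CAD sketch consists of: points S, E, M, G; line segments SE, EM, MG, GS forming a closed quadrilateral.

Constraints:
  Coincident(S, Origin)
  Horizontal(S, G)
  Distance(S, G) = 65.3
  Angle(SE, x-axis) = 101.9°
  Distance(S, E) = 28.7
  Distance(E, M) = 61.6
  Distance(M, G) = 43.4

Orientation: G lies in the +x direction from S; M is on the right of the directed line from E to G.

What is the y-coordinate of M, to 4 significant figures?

-23.01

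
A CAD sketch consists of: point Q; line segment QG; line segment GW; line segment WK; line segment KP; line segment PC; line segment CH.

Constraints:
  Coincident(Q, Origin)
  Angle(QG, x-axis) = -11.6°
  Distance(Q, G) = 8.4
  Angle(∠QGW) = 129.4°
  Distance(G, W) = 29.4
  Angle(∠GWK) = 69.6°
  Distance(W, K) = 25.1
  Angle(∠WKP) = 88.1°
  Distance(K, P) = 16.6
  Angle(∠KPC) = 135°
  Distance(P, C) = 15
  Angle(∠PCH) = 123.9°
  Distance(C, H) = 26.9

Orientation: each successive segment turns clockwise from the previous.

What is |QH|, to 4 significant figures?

32.24

Q is at the origin; QG runs at -11.6° with length 8.4, so G = (8.228, -1.689). ∠QGW = 129.4° gives GW at -62.20° from the x-axis; with |GW| = 29.4, W = (21.94, -27.70). ∠GWK = 69.6° gives WK at -172.6° from the x-axis; with |WK| = 25.1, K = (-2.951, -30.93). ∠WKP = 88.1° gives KP at 95.50° from the x-axis; with |KP| = 16.6, P = (-4.542, -14.40). ∠KPC = 135.0° gives PC at 50.50° from the x-axis; with |PC| = 15.0, C = (4.999, -2.831). ∠PCH = 123.9° gives CH at -5.600° from the x-axis; with |CH| = 26.9, H = (31.77, -5.456). Then |QH| = |H − Q| = 32.24.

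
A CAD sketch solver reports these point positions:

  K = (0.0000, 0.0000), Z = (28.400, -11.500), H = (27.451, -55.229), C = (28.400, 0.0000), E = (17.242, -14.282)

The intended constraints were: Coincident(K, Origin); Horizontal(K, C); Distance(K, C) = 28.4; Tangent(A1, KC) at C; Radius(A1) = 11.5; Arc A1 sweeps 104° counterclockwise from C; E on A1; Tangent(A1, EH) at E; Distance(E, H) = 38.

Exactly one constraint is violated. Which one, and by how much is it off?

Distance(E, H) = 38 — off by 4.20.

K = (0.00, 0.00) ✓; K.y = 0.00, C.y = 0.00 ✓; |KC| = 28.40 ✓; ∠(ZC, CK) = 90.00° ✓; |ZC| = 11.50 ✓; bearing(Z→E) − bearing(Z→C) = 104.0° ✓; |ZE| = 11.50 ✓; ∠(ZE, EH) = 90.00° ✓; |EH| = 42.20 ✗.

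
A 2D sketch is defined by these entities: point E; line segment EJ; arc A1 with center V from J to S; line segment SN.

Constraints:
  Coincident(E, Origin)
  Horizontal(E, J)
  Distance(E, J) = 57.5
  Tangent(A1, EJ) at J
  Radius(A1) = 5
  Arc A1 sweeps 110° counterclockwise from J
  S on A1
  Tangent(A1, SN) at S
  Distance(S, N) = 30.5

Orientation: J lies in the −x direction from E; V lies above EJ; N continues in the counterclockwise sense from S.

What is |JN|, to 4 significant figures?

35.83

E is at the origin; E and J share the same y with |EJ| = 57.5 and J on the −x side, so J = (-57.50, 0.000). Since A1 is tangent to EJ there, VJ ⟂ EJ, so V = J + (0, 5) = (-57.50, 5.000). On A1, J sits at bearing -90° from V; a 110° counterclockwise sweep puts S at bearing 20°, so S = V + 5.0·(cos 20°, sin 20°) = (-52.80, 6.710). Since A1 is tangent to SN there, VS ⟂ SN, so SN runs along (−sin 20°, cos 20°); with |SN| = 30.5, N = (-63.23, 35.37). Then |JN| = |N − J| = 35.83.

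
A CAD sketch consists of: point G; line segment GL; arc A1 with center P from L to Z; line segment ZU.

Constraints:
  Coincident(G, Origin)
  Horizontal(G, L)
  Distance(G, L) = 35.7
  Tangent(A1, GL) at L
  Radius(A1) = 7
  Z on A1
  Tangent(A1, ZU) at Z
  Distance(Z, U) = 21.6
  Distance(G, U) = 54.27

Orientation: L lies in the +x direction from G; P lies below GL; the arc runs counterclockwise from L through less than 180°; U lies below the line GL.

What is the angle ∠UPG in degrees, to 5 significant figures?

132.03°

G is at the origin; GL is horizontal with |GL| = 35.7 and L on the +x side, so L = (35.700, 0.0000). Tangency of A1 to GL means the radius PL is perpendicular to GL, so P = L + (0, -7) = (35.700, -7.0000). Since PZ ⟂ ZU (tangency), |PU| = √(7.0² + 21.6²) = 22.706 regardless of where Z sits on A1. So U lies on both circle(G, 54.27) and circle(P, 22.706); the below-GL intersection is U = (47.374, -26.475). Z is the foot of the tangent from U: Z = (31.098, -12.275).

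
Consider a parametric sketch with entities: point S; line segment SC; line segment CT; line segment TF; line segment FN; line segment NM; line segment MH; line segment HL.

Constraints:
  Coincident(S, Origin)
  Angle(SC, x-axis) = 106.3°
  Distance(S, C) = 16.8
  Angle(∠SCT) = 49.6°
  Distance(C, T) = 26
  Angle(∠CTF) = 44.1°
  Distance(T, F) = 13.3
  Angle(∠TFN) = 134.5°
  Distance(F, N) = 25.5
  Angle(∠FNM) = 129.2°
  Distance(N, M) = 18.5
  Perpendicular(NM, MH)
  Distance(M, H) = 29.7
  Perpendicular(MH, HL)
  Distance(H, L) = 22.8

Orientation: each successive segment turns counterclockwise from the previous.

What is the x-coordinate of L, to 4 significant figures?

-19.24

S is at the origin; SC runs at 106.3° with length 16.8, so C = (-4.715, 16.12). ∠SCT = 49.6° gives CT at -123.3° from the x-axis; with |CT| = 26.0, T = (-18.99, -5.606). ∠CTF = 44.1° gives TF at 12.60° from the x-axis; with |TF| = 13.3, F = (-6.010, -2.705). ∠TFN = 134.5° gives FN at 58.10° from the x-axis; with |FN| = 25.5, N = (7.465, 18.94). ∠FNM = 129.2° gives NM at 108.9° from the x-axis; with |NM| = 18.5, M = (1.473, 36.45). NM is perpendicular to MH, so MH runs at -161.1°; with |MH| = 29.7, H = (-26.63, 26.83). MH ⟂ HL, so HL runs at -71.10°; with |HL| = 22.8, L = (-19.24, 5.255). So L.x = -19.24.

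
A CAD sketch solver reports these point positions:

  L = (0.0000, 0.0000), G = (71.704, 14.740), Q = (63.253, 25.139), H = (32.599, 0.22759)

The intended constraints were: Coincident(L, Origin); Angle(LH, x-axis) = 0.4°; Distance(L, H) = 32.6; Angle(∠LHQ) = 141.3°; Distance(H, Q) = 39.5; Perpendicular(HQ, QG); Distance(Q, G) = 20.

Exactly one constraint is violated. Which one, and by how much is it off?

Distance(Q, G) = 20 — off by 6.60.

L = (0.00, 0.00) ✓; LH at 0.4000° ✓; |LH| = 32.60 ✓; ∠LHQ = 141.3° ✓; |HQ| = 39.50 ✓; ∠(HQ, QG) = 90.00° ✓; |QG| = 13.40 ✗.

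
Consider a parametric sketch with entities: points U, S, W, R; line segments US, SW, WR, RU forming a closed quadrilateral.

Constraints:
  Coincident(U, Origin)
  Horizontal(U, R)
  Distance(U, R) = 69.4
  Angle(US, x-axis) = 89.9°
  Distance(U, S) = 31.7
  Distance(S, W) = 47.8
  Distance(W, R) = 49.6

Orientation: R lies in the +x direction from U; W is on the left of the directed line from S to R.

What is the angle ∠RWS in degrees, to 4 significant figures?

103.0°

Checks: |SW| = 47.80 ✓; |WR| = 49.60 ✓.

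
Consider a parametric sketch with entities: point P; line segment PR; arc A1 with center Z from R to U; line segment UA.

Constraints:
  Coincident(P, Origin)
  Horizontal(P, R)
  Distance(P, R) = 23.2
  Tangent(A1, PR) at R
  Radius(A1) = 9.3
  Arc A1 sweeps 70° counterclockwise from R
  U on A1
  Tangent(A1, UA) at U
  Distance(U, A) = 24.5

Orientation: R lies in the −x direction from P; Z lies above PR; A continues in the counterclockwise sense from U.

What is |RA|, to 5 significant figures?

33.798

On A1, R sits at bearing -90° from Z; a 70° counterclockwise sweep puts U at bearing -20°, so U = Z + 9.3·(cos -20°, sin -20°) = (-14.461, 6.1192). The tangent condition forces ZU to be normal to UA, so UA runs along (−sin -20°, cos -20°); with |UA| = 24.5, A = (-6.0814, 29.142). Then |RA| = |A − R| = 33.798.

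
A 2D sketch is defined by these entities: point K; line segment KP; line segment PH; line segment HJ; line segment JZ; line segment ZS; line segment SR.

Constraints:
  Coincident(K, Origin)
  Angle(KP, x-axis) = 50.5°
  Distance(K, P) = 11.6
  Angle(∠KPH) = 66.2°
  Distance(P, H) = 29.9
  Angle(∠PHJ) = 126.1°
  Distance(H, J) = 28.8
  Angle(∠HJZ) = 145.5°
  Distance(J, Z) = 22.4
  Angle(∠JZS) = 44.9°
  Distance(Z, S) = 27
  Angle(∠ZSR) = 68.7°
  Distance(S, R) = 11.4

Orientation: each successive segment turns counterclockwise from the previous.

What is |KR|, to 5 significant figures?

35.495

K is at the origin; KP runs at 50.5° with length 11.6, so P = (7.3785, 8.9508). ∠KPH = 66.2° gives PH at 164.30° from the x-axis; with |PH| = 29.9, H = (-21.406, 17.042). ∠PHJ = 126.1° gives HJ at -141.80° from the x-axis; with |HJ| = 28.8, J = (-44.039, -0.76836). ∠HJZ = 145.5° gives JZ at -107.30° from the x-axis; with |JZ| = 22.4, Z = (-50.700, -22.155). ∠JZS = 44.9° gives ZS at 27.800° from the x-axis; with |ZS| = 27.0, S = (-26.816, -9.5626). ∠ZSR = 68.7° gives SR at 139.10° from the x-axis; with |SR| = 11.4, R = (-35.433, -2.0985). Then |KR| = |R − K| = 35.495.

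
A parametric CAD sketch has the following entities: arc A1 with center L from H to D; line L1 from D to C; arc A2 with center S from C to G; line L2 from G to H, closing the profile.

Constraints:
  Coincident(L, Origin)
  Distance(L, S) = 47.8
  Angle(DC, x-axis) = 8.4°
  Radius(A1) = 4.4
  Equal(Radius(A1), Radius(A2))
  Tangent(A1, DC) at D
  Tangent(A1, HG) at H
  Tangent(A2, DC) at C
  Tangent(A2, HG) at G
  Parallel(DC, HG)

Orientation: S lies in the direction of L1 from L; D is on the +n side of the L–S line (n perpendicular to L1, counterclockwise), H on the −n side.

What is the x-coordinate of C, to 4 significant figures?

46.64

Tangency of A1 to both parallel lines with radius 4.4 puts D and H at L ± 4.4·n: D = (-0.6428, 4.353), H = (0.6428, -4.353). Equal radii place C and G the same way about S: C = S + 4.4·n = (46.64, 11.34), G = S − 4.4·n = (47.93, 2.630). So C.x = 46.64.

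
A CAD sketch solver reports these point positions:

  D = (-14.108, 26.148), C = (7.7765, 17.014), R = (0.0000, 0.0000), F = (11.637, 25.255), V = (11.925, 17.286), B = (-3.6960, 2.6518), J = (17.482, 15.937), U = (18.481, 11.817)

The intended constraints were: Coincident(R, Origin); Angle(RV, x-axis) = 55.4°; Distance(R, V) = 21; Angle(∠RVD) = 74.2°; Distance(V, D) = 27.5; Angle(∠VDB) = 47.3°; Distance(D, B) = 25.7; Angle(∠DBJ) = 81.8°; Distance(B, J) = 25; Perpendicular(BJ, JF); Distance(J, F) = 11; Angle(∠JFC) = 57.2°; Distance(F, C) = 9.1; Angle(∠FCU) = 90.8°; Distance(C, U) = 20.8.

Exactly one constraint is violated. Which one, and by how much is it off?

Distance(C, U) = 20.8 — off by 8.90.

R = (0.00, 0.00) ✓; RV at 55.40° ✓; |RV| = 21.00 ✓; ∠RVD = 74.20° ✓; |VD| = 27.50 ✓; ∠VDB = 47.30° ✓; |DB| = 25.70 ✓; ∠DBJ = 81.80° ✓; |BJ| = 25.00 ✓; ∠(BJ, JF) = 90.00° ✓; |JF| = 11.00 ✓; ∠JFC = 57.20° ✓; |FC| = 9.100 ✓; ∠FCU = 90.80° ✓; |CU| = 11.90 ✗.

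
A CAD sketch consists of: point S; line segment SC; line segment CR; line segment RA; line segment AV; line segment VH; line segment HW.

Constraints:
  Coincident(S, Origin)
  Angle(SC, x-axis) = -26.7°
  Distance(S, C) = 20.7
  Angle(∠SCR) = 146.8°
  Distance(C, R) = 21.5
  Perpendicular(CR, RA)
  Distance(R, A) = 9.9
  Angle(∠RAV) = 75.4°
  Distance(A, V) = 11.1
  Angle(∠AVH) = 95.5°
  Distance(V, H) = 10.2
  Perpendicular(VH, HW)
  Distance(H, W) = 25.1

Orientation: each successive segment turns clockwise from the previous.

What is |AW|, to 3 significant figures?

18.0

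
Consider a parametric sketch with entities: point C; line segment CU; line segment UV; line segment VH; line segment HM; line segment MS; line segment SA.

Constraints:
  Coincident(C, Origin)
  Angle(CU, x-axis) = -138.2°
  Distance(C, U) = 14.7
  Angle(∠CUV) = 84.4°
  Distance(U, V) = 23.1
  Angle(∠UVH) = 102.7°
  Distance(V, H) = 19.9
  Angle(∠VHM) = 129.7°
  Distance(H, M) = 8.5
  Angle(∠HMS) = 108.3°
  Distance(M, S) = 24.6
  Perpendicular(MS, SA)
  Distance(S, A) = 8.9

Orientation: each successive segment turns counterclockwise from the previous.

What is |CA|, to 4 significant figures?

5.046

∠HMS = 108.3° gives MS at 156.7° from the x-axis; with |MS| = 24.6, S = (0.5531, 4.093). MS ⟂ SA, so SA runs at -113.3°; with |SA| = 8.9, A = (-2.967, -4.081). Then |CA| = |A − C| = 5.046.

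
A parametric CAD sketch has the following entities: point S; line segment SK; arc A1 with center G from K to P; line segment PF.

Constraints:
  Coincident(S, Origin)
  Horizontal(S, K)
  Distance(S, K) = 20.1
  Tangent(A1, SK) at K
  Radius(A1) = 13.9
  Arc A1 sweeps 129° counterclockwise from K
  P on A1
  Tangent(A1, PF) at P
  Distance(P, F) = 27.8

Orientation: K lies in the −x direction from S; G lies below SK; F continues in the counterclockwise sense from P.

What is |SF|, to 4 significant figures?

46.24

S is at the origin; SK is horizontal with |SK| = 20.1 and K on the −x side, so K = (-20.10, 0.000). A1 meets SK tangentially, so GK is at right angles to SK, so G = K + (0, -13.9) = (-20.10, -13.90). On A1, K sits at bearing 90° from G; a 129° counterclockwise sweep puts P at bearing 219°, so P = G + 13.9·(cos 219°, sin 219°) = (-30.90, -22.65). The tangent condition forces GP to be normal to PF, so PF runs along (−sin 219°, cos 219°); with |PF| = 27.8, F = (-13.41, -44.25). Then |SF| = |F − S| = 46.24.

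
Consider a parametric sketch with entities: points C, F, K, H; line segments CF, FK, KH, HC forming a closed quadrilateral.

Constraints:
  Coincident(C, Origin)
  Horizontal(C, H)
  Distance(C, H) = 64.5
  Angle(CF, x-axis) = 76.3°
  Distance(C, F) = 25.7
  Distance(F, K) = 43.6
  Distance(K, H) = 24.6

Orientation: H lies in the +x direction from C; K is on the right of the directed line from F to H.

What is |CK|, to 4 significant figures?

40.09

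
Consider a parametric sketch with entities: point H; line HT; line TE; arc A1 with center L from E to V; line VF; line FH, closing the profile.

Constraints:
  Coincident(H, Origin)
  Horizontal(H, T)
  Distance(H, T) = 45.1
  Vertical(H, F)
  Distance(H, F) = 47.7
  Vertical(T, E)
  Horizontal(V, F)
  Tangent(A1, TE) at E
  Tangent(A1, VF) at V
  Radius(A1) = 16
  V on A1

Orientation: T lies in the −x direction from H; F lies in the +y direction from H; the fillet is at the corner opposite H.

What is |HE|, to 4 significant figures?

55.13

H is at the origin; H and T share the same y with |HT| = 45.1 and T on the −x side, so T = (-45.10, 0.000). HF is vertical with |HF| = 47.7 and F on the +y side, so F = (0.000, 47.70). The virtual corner opposite H is at (-45.10, 47.70). A1 meets TE tangentially, so LE is at right angles to TE and the tangent condition forces LV to be normal to VF, with radius 16.0, so the center L sits 16.0 in from both sides at L = (-29.10, 31.70). That places the tangent points at E = (-45.10, 31.70) on TE and V = (-29.10, 47.70) on VF. Then |HE| = |E − H| = 55.13.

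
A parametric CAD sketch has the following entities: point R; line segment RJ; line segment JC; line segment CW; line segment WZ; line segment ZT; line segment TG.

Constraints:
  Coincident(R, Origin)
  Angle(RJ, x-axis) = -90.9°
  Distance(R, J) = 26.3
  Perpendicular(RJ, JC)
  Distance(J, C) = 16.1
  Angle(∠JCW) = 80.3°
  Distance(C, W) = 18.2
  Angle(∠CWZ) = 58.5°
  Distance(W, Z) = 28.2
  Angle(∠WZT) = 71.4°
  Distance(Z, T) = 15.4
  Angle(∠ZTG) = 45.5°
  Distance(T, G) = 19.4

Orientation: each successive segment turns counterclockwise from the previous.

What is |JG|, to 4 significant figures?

10.42

R is at the origin; RJ runs at -90.9° with length 26.3, so J = (-0.4131, -26.30). RJ is perpendicular to JC, so JC runs at -0.9000°; with |JC| = 16.1, C = (15.68, -26.55). ∠JCW = 80.3° gives CW at 98.80° from the x-axis; with |CW| = 18.2, W = (12.90, -8.564). ∠CWZ = 58.5° gives WZ at -139.7° from the x-axis; with |WZ| = 28.2, Z = (-8.607, -26.80). ∠WZT = 71.4° gives ZT at -31.10° from the x-axis; with |ZT| = 15.4, T = (4.580, -34.76). ∠ZTG = 45.5° gives TG at 103.4° from the x-axis; with |TG| = 19.4, G = (0.08393, -15.89). Then |JG| = |G − J| = 10.42.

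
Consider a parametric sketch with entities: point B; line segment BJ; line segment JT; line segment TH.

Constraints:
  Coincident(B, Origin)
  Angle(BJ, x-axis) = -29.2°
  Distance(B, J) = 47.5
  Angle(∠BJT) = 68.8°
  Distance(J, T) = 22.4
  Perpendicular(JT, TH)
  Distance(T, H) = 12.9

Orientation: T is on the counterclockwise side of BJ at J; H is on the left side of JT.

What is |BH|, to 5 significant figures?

31.817

B is at the origin; BJ runs at -29.2° with length 47.5, so J = 47.5·(cos -29.2°, sin -29.2°) = (41.464, -23.173). ∠BJT = 68.8°, so JT runs at -29.2° + (180° − 68.8°) = 82.000° from the x-axis; with |JT| = 22.4, T = J + 22.4·(cos 82.000°, sin 82.000°) = (44.581, -0.99133). JT ⟂ TH; with |TH| = 12.9 on the left of JT, H = T + 12.9·(-0.99027, 0.13917) = (31.807, 0.80400). Then |BH| = |H − B| = 31.817.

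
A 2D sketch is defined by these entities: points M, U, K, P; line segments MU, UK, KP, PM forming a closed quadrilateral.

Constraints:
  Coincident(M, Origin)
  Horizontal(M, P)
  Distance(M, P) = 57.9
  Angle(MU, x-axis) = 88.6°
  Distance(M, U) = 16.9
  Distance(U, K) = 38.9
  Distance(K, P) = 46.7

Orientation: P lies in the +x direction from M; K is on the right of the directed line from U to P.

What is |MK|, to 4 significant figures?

24.42

M is at the origin; M and P share the same y with |MP| = 57.9 and P in +x, so P = (57.9, 0). MU runs at 88.6° with |MU| = 16.9, so U = (0.4129, 16.89). K is determined by |UK| = 38.9 and |KP| = 46.7 together: it lies at the intersection of circle(U, 38.9) and circle(P, 46.7). With |UP| = 59.92, the foot of the radical line on UP is 24.39 from U and the perpendicular offset is √(38.9² − 24.39²) = 30.31. Taking the right-of-UP solution: K = (15.27, -19.06).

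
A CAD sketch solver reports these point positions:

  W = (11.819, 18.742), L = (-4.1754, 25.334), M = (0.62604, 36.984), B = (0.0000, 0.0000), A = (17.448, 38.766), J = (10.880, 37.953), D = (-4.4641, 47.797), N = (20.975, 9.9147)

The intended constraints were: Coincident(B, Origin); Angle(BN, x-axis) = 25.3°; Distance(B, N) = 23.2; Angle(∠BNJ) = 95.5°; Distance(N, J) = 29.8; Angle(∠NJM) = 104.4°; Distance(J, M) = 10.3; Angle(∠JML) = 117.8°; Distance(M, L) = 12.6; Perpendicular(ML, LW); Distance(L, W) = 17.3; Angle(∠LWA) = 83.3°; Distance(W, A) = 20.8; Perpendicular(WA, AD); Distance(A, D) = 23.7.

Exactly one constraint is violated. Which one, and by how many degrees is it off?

Perpendicular(WA, AD) — off by 6.70°.

B = (0.00, 0.00) ✓; BN at 25.30° ✓; |BN| = 23.20 ✓; ∠BNJ = 95.50° ✓; |NJ| = 29.80 ✓; ∠NJM = 104.4° ✓; |JM| = 10.30 ✓; ∠JML = 117.8° ✓; |ML| = 12.60 ✓; ∠(ML, LW) = 90.00° ✓; |LW| = 17.30 ✓; ∠LWA = 83.30° ✓; |WA| = 20.80 ✓; ∠(WA, AD) = 83.30° ✗; |AD| = 23.70 ✓.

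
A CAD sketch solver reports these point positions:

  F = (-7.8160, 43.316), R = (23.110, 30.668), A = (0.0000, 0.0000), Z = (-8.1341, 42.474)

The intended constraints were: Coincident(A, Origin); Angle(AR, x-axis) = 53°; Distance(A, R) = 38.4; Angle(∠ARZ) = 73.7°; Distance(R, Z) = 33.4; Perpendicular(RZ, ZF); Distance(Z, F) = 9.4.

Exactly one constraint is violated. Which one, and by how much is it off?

Distance(Z, F) = 9.4 — off by 8.50.

A = (0.00, 0.00) ✓; AR at 53.00° ✓; |AR| = 38.40 ✓; ∠ARZ = 73.70° ✓; |RZ| = 33.40 ✓; ∠(RZ, ZF) = 90.00° ✓; |ZF| = 0.9001 ✗.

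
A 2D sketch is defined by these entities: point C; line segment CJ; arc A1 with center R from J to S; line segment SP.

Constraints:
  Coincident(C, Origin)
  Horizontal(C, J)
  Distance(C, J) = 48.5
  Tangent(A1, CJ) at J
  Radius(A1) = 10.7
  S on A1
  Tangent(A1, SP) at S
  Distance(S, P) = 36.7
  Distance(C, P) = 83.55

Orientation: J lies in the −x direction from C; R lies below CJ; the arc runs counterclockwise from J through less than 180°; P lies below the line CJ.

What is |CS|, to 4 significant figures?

58.54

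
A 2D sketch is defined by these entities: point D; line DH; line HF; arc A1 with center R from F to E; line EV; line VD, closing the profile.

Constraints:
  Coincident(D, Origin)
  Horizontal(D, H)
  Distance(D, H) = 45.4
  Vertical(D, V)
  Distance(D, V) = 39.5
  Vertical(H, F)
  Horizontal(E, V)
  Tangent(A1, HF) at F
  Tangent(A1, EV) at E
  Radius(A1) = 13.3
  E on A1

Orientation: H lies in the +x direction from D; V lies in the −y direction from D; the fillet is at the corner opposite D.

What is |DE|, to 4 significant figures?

50.90

D is at the origin; DH is horizontal with |DH| = 45.4 and H on the +x side, so H = (45.40, 0.000). D and V share the same x with |DV| = 39.5 and V on the −y side, so V = (0.000, -39.50). The virtual corner opposite D is at (45.40, -39.50). Tangency of A1 to HF means the radius RF is perpendicular to HF and tangency of A1 to EV means the radius RE is perpendicular to EV, with radius 13.3, so the center R sits 13.3 in from both sides at R = (32.10, -26.20). That places the tangent points at F = (45.40, -26.20) on HF and E = (32.10, -39.50) on EV. Then |DE| = |E − D| = 50.90.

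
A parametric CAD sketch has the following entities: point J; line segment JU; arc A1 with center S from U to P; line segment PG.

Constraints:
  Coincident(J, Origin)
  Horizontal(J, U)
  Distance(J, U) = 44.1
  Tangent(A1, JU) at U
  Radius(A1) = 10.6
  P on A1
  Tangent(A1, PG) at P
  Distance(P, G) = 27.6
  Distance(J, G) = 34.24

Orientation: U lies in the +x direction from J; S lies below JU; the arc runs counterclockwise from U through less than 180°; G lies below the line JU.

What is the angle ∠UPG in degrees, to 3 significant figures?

152°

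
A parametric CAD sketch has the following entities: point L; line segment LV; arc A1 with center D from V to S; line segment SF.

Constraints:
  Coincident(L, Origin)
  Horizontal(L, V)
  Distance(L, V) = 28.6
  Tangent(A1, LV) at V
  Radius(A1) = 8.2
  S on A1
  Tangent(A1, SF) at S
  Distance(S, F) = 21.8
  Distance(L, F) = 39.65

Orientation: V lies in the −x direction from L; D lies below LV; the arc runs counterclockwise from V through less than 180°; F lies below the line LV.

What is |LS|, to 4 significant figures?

37.74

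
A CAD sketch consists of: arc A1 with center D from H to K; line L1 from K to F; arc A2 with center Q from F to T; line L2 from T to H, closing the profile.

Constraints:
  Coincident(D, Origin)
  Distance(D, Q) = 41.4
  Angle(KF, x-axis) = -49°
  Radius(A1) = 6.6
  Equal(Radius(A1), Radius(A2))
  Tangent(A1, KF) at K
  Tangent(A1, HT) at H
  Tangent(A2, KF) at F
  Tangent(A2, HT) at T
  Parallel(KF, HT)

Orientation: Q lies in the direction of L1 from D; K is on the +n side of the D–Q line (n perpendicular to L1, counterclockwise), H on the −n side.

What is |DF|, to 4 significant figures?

41.92

The slot axis is L1's direction at -49.0°, so u = (cos -49.0°, sin -49.0°) = (0.6561, -0.7547) and n = (−sin -49.0°, cos -49.0°) = (0.7547, 0.6561). D is at the origin and Q lies 41.4 along u from D, so Q = 41.4·u = (27.16, -31.24). Tangency of A1 to both parallel lines with radius 6.6 puts K and H at D ± 6.6·n: K = (4.981, 4.330), H = (-4.981, -4.330). Equal radii place F and T the same way about Q: F = Q + 6.6·n = (32.14, -26.91), T = Q − 6.6·n = (22.18, -35.57). Then |DF| = |F − D| = 41.92.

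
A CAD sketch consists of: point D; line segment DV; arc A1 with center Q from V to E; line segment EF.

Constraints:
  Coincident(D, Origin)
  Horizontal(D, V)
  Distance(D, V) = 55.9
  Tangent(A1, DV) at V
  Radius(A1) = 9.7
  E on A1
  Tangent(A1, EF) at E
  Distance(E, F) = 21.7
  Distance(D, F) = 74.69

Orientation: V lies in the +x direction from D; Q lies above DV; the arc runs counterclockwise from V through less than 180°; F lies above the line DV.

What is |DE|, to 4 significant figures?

66.05

Checks: |QE| = 9.700 ✓; ∠(QE, EF) = 90.00° ✓; |EF| = 21.70 ✓; |DF| = 74.69 ✓.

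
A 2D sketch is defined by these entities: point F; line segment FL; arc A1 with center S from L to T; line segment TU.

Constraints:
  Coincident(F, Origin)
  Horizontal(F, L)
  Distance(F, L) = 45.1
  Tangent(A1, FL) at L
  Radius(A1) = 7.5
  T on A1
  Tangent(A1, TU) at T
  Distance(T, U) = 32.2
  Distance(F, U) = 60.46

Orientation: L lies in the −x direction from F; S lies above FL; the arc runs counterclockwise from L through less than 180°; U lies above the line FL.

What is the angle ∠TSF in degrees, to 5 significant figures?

22.095°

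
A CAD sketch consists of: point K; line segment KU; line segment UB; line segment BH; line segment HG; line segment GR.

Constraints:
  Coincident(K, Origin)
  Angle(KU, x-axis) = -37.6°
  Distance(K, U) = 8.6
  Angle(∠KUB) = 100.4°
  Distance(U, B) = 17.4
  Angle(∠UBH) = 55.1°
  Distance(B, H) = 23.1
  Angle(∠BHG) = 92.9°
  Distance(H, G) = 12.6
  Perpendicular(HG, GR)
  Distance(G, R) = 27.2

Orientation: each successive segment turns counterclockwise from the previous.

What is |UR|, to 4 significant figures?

13.39

K is at the origin; KU runs at -37.6° with length 8.6, so U = (6.814, -5.247). ∠KUB = 100.4° gives UB at 42.00° from the x-axis; with |UB| = 17.4, B = (19.74, 6.396). ∠UBH = 55.1° gives BH at 166.9° from the x-axis; with |BH| = 23.1, H = (-2.754, 11.63). ∠BHG = 92.9° gives HG at -106.0° from the x-axis; with |HG| = 12.6, G = (-6.227, -0.4806). HG is perpendicular to GR, so GR runs at -16.00°; with |GR| = 27.2, R = (19.92, -7.978). Then |UR| = |R − U| = 13.39.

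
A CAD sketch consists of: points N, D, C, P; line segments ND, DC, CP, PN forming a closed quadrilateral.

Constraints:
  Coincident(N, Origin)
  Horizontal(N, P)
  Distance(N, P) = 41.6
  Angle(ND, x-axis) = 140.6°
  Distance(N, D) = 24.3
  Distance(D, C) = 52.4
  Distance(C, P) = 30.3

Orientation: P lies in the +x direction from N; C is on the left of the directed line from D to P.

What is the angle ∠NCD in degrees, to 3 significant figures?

27.3°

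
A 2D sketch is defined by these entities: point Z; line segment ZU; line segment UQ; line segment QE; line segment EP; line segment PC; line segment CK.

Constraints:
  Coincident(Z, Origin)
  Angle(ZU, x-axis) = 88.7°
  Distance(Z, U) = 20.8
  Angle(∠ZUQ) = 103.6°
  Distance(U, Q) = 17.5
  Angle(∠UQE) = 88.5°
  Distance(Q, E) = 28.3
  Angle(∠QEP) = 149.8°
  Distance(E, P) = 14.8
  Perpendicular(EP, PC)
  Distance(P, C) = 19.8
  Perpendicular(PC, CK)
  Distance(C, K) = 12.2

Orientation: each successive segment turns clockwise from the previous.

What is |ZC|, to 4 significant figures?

10.68

∠QEP = 149.8° gives EP at -109.4° from the x-axis; with |EP| = 14.8, P = (17.96, -17.24). EP ⟂ PC, so PC runs at 160.6°; with |PC| = 19.8, C = (-0.7187, -10.66). Then |ZC| = |C − Z| = 10.68.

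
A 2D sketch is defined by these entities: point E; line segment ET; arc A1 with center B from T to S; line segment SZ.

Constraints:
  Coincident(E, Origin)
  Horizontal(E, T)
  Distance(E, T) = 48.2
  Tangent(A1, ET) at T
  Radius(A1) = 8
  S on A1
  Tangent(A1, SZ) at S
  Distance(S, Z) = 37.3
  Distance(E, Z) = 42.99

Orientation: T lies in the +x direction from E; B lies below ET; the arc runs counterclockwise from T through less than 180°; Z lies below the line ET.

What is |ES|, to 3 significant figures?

41.4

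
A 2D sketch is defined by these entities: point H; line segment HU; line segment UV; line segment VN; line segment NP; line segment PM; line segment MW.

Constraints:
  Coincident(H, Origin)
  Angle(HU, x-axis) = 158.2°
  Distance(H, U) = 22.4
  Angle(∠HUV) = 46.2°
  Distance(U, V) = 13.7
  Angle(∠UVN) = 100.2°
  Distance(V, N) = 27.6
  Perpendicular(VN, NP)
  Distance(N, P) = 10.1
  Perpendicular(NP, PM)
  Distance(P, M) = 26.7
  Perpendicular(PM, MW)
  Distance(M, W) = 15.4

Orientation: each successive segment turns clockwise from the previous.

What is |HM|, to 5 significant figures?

17.784

H is at the origin; HU runs at 158.2° with length 22.4, so U = (-20.798, 8.3186). ∠HUV = 46.2° gives UV at 24.400° from the x-axis; with |UV| = 13.7, V = (-8.3217, 13.978). ∠UVN = 100.2° gives VN at -55.400° from the x-axis; with |VN| = 27.6, N = (7.3508, -8.7404). The perpendicularity gives NP at right angles to VN, so NP runs at -145.40°; with |NP| = 10.1, P = (-0.96291, -14.476). NP ⟂ PM, so PM runs at 124.60°; with |PM| = 26.7, M = (-16.124, 7.5021). Then |HM| = |M − H| = 17.784.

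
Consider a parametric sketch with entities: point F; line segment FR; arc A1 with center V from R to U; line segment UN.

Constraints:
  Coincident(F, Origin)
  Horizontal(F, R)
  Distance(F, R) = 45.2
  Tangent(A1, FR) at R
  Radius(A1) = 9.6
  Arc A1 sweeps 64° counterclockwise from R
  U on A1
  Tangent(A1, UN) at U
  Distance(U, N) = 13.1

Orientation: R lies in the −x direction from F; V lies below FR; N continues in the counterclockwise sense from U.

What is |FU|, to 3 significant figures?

54.1

F is at the origin; F and R share the same y with |FR| = 45.2 and R on the −x side, so R = (-45.2, 0.00). A1 meets FR tangentially, so VR is at right angles to FR, so V = R + (0, -9.6) = (-45.2, -9.60). On A1, R sits at bearing 90° from V; a 64° counterclockwise sweep puts U at bearing 154°, so U = V + 9.6·(cos 154°, sin 154°) = (-53.8, -5.39). Then |FU| = |U − F| = 54.1.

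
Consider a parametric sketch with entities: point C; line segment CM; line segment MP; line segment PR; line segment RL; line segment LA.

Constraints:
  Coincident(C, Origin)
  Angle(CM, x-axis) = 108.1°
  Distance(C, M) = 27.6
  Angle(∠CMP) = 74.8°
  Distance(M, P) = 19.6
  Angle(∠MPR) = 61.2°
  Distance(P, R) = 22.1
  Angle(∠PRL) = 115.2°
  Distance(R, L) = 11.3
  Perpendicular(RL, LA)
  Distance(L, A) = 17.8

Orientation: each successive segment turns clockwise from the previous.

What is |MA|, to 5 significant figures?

1.5006

∠PRL = 115.2° gives RL at 179.30° from the x-axis; with |RL| = 11.3, L = (-9.9522, 7.4837). RL is perpendicular to LA, so LA runs at 89.300°; with |LA| = 17.8, A = (-9.7348, 25.282). Then |MA| = |A − M| = 1.5006.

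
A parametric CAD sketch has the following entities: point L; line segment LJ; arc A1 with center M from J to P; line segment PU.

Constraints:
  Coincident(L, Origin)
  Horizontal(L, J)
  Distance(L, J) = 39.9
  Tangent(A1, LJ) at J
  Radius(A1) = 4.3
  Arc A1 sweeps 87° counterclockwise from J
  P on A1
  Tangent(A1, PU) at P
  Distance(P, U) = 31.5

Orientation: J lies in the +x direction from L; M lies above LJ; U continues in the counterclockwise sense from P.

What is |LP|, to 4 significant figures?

44.38

L is at the origin; L and J share the same y with |LJ| = 39.9 and J on the +x side, so J = (39.90, 0.000). A1 meets LJ tangentially, so MJ is at right angles to LJ, so M = J + (0, 4.3) = (39.90, 4.300). On A1, J sits at bearing -90° from M; an 87° counterclockwise sweep puts P at bearing -3°, so P = M + 4.3·(cos -3°, sin -3°) = (44.19, 4.075). Then |LP| = |P − L| = 44.38.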